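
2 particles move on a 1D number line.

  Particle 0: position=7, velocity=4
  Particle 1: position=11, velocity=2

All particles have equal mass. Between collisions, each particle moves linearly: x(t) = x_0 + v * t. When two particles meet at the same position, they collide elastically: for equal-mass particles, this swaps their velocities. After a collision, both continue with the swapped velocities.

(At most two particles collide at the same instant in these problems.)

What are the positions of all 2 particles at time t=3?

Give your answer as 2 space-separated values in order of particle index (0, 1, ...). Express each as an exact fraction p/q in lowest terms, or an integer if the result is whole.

Collision at t=2: particles 0 and 1 swap velocities; positions: p0=15 p1=15; velocities now: v0=2 v1=4
Advance to t=3 (no further collisions before then); velocities: v0=2 v1=4; positions = 17 19

Answer: 17 19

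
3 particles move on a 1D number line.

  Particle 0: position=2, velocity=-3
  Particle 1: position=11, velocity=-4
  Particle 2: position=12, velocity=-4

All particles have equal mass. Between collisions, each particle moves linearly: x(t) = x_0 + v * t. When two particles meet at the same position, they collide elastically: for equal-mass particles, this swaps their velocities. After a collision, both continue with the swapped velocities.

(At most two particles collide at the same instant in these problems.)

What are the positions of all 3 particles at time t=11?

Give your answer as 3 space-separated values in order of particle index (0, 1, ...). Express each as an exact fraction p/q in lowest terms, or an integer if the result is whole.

Answer: -33 -32 -31

Derivation:
Collision at t=9: particles 0 and 1 swap velocities; positions: p0=-25 p1=-25 p2=-24; velocities now: v0=-4 v1=-3 v2=-4
Collision at t=10: particles 1 and 2 swap velocities; positions: p0=-29 p1=-28 p2=-28; velocities now: v0=-4 v1=-4 v2=-3
Advance to t=11 (no further collisions before then); velocities: v0=-4 v1=-4 v2=-3; positions = -33 -32 -31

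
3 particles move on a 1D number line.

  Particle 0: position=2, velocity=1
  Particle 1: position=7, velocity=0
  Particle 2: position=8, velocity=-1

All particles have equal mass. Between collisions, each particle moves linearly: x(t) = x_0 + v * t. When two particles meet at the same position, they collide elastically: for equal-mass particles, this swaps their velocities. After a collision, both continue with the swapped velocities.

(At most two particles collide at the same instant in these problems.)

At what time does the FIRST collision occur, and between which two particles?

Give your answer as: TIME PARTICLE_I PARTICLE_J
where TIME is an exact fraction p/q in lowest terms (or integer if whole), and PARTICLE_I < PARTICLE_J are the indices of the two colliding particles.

Answer: 1 1 2

Derivation:
Pair (0,1): pos 2,7 vel 1,0 -> gap=5, closing at 1/unit, collide at t=5
Pair (1,2): pos 7,8 vel 0,-1 -> gap=1, closing at 1/unit, collide at t=1
Earliest collision: t=1 between 1 and 2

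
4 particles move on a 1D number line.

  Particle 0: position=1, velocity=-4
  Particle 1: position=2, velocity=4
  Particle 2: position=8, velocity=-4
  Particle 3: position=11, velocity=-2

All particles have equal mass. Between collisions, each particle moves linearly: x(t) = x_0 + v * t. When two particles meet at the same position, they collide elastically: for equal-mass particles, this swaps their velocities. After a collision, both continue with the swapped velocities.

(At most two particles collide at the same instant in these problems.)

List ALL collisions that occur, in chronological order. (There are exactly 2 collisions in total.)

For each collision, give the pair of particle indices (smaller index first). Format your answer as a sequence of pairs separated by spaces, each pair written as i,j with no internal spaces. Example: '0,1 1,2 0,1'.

Collision at t=3/4: particles 1 and 2 swap velocities; positions: p0=-2 p1=5 p2=5 p3=19/2; velocities now: v0=-4 v1=-4 v2=4 v3=-2
Collision at t=3/2: particles 2 and 3 swap velocities; positions: p0=-5 p1=2 p2=8 p3=8; velocities now: v0=-4 v1=-4 v2=-2 v3=4

Answer: 1,2 2,3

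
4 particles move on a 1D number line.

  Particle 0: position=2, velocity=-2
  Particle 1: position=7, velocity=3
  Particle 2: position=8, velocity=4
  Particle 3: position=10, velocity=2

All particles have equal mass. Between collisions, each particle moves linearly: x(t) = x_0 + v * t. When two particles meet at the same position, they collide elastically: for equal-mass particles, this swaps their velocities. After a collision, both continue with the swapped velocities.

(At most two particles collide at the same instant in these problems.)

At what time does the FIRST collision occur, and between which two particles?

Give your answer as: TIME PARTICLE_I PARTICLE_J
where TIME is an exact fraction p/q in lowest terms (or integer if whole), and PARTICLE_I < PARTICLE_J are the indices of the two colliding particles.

Pair (0,1): pos 2,7 vel -2,3 -> not approaching (rel speed -5 <= 0)
Pair (1,2): pos 7,8 vel 3,4 -> not approaching (rel speed -1 <= 0)
Pair (2,3): pos 8,10 vel 4,2 -> gap=2, closing at 2/unit, collide at t=1
Earliest collision: t=1 between 2 and 3

Answer: 1 2 3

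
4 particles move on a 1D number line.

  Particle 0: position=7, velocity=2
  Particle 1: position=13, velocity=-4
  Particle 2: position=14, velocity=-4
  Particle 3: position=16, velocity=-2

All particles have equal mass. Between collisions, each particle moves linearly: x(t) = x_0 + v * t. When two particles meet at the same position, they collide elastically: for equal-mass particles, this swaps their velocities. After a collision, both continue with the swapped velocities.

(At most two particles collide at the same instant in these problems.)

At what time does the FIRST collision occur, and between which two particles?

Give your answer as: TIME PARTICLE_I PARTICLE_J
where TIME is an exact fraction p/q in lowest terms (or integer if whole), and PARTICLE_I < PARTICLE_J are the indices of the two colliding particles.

Answer: 1 0 1

Derivation:
Pair (0,1): pos 7,13 vel 2,-4 -> gap=6, closing at 6/unit, collide at t=1
Pair (1,2): pos 13,14 vel -4,-4 -> not approaching (rel speed 0 <= 0)
Pair (2,3): pos 14,16 vel -4,-2 -> not approaching (rel speed -2 <= 0)
Earliest collision: t=1 between 0 and 1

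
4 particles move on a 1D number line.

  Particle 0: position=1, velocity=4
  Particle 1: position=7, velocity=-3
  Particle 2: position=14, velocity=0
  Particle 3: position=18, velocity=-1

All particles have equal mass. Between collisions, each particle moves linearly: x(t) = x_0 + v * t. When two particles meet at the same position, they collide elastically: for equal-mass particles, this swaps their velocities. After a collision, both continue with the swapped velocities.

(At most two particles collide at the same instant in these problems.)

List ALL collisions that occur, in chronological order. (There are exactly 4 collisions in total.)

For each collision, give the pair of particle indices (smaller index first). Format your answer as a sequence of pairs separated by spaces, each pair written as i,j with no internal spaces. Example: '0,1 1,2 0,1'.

Answer: 0,1 1,2 2,3 1,2

Derivation:
Collision at t=6/7: particles 0 and 1 swap velocities; positions: p0=31/7 p1=31/7 p2=14 p3=120/7; velocities now: v0=-3 v1=4 v2=0 v3=-1
Collision at t=13/4: particles 1 and 2 swap velocities; positions: p0=-11/4 p1=14 p2=14 p3=59/4; velocities now: v0=-3 v1=0 v2=4 v3=-1
Collision at t=17/5: particles 2 and 3 swap velocities; positions: p0=-16/5 p1=14 p2=73/5 p3=73/5; velocities now: v0=-3 v1=0 v2=-1 v3=4
Collision at t=4: particles 1 and 2 swap velocities; positions: p0=-5 p1=14 p2=14 p3=17; velocities now: v0=-3 v1=-1 v2=0 v3=4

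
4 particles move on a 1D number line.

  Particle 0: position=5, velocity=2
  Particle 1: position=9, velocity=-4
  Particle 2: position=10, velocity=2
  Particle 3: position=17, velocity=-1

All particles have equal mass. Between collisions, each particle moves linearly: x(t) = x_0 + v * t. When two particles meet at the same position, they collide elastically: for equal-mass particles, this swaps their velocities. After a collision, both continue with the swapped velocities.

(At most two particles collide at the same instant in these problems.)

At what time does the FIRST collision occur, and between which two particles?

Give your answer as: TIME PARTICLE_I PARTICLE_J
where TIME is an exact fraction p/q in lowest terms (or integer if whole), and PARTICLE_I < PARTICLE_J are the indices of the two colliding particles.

Pair (0,1): pos 5,9 vel 2,-4 -> gap=4, closing at 6/unit, collide at t=2/3
Pair (1,2): pos 9,10 vel -4,2 -> not approaching (rel speed -6 <= 0)
Pair (2,3): pos 10,17 vel 2,-1 -> gap=7, closing at 3/unit, collide at t=7/3
Earliest collision: t=2/3 between 0 and 1

Answer: 2/3 0 1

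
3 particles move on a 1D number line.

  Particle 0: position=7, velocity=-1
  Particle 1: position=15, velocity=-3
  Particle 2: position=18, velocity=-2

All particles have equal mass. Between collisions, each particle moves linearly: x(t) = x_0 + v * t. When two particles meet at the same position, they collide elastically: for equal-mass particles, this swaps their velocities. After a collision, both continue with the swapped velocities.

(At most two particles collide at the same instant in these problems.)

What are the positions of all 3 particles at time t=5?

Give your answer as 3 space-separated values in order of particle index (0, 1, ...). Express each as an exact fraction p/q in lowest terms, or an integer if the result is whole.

Answer: 0 2 8

Derivation:
Collision at t=4: particles 0 and 1 swap velocities; positions: p0=3 p1=3 p2=10; velocities now: v0=-3 v1=-1 v2=-2
Advance to t=5 (no further collisions before then); velocities: v0=-3 v1=-1 v2=-2; positions = 0 2 8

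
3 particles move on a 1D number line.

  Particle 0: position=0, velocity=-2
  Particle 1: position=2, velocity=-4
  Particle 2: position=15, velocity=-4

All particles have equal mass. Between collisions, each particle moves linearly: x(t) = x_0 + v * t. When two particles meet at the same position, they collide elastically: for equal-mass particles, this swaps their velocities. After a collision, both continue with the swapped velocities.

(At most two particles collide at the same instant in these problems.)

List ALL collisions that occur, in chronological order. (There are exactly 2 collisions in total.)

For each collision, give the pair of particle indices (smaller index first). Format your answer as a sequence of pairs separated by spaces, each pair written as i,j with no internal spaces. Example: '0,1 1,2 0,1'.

Answer: 0,1 1,2

Derivation:
Collision at t=1: particles 0 and 1 swap velocities; positions: p0=-2 p1=-2 p2=11; velocities now: v0=-4 v1=-2 v2=-4
Collision at t=15/2: particles 1 and 2 swap velocities; positions: p0=-28 p1=-15 p2=-15; velocities now: v0=-4 v1=-4 v2=-2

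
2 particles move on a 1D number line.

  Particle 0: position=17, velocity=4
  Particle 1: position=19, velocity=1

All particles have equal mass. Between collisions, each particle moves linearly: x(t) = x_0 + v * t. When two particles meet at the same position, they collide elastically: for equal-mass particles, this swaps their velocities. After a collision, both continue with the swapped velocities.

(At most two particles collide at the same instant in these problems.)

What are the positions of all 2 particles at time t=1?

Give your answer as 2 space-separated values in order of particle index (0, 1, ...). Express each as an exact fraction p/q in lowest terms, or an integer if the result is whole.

Collision at t=2/3: particles 0 and 1 swap velocities; positions: p0=59/3 p1=59/3; velocities now: v0=1 v1=4
Advance to t=1 (no further collisions before then); velocities: v0=1 v1=4; positions = 20 21

Answer: 20 21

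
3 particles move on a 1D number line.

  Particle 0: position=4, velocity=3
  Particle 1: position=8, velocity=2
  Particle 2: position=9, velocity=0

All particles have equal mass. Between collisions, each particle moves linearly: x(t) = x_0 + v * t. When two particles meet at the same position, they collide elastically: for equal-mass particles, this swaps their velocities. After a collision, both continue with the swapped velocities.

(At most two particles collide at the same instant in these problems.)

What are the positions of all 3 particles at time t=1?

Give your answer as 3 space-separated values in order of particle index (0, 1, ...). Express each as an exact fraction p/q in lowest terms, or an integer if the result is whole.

Answer: 7 9 10

Derivation:
Collision at t=1/2: particles 1 and 2 swap velocities; positions: p0=11/2 p1=9 p2=9; velocities now: v0=3 v1=0 v2=2
Advance to t=1 (no further collisions before then); velocities: v0=3 v1=0 v2=2; positions = 7 9 10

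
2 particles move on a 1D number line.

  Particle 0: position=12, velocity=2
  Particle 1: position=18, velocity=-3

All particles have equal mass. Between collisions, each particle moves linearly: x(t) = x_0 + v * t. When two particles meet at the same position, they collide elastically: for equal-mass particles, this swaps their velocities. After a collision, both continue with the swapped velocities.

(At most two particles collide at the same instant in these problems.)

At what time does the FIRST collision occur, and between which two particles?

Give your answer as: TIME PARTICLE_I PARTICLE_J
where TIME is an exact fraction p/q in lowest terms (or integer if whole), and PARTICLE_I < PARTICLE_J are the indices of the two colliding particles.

Answer: 6/5 0 1

Derivation:
Pair (0,1): pos 12,18 vel 2,-3 -> gap=6, closing at 5/unit, collide at t=6/5
Earliest collision: t=6/5 between 0 and 1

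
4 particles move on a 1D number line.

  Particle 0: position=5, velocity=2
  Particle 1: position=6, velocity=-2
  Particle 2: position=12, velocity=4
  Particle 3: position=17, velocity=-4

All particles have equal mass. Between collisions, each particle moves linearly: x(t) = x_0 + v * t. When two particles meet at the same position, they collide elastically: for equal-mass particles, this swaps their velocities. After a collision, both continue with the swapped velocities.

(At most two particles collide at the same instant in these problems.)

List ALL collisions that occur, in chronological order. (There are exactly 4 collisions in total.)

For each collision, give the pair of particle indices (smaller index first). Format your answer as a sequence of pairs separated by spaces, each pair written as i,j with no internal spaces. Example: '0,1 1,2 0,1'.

Collision at t=1/4: particles 0 and 1 swap velocities; positions: p0=11/2 p1=11/2 p2=13 p3=16; velocities now: v0=-2 v1=2 v2=4 v3=-4
Collision at t=5/8: particles 2 and 3 swap velocities; positions: p0=19/4 p1=25/4 p2=29/2 p3=29/2; velocities now: v0=-2 v1=2 v2=-4 v3=4
Collision at t=2: particles 1 and 2 swap velocities; positions: p0=2 p1=9 p2=9 p3=20; velocities now: v0=-2 v1=-4 v2=2 v3=4
Collision at t=11/2: particles 0 and 1 swap velocities; positions: p0=-5 p1=-5 p2=16 p3=34; velocities now: v0=-4 v1=-2 v2=2 v3=4

Answer: 0,1 2,3 1,2 0,1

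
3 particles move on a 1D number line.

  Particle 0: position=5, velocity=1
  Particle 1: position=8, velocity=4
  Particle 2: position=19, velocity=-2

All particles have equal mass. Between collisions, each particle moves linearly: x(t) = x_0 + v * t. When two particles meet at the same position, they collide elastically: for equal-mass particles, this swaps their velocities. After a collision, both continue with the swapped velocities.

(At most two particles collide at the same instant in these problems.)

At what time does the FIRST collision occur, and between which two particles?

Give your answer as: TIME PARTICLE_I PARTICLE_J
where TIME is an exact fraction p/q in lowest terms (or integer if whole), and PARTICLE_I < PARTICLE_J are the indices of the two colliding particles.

Pair (0,1): pos 5,8 vel 1,4 -> not approaching (rel speed -3 <= 0)
Pair (1,2): pos 8,19 vel 4,-2 -> gap=11, closing at 6/unit, collide at t=11/6
Earliest collision: t=11/6 between 1 and 2

Answer: 11/6 1 2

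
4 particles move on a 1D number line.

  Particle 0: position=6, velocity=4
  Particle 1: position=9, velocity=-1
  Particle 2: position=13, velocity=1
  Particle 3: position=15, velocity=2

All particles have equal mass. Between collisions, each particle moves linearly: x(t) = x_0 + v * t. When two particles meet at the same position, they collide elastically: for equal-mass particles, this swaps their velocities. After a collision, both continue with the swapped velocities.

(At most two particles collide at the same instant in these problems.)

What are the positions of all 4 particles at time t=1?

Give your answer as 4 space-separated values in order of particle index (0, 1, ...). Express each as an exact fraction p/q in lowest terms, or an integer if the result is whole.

Answer: 8 10 14 17

Derivation:
Collision at t=3/5: particles 0 and 1 swap velocities; positions: p0=42/5 p1=42/5 p2=68/5 p3=81/5; velocities now: v0=-1 v1=4 v2=1 v3=2
Advance to t=1 (no further collisions before then); velocities: v0=-1 v1=4 v2=1 v3=2; positions = 8 10 14 17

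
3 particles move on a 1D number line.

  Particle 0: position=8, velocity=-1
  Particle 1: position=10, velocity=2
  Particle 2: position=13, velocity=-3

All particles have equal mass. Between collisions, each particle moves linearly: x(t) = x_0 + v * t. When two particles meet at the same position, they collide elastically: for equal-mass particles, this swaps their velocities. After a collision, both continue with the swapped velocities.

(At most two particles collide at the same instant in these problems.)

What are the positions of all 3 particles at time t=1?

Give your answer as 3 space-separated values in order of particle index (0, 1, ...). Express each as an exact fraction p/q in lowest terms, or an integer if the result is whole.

Collision at t=3/5: particles 1 and 2 swap velocities; positions: p0=37/5 p1=56/5 p2=56/5; velocities now: v0=-1 v1=-3 v2=2
Advance to t=1 (no further collisions before then); velocities: v0=-1 v1=-3 v2=2; positions = 7 10 12

Answer: 7 10 12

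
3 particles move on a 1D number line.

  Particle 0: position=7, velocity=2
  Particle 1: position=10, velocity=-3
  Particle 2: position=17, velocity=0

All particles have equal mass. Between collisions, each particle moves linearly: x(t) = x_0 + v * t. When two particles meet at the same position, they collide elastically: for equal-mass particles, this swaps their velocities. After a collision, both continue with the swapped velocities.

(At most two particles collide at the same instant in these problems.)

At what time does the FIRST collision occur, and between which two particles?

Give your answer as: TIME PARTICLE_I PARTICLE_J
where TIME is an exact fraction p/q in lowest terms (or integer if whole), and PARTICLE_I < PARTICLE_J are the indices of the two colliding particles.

Answer: 3/5 0 1

Derivation:
Pair (0,1): pos 7,10 vel 2,-3 -> gap=3, closing at 5/unit, collide at t=3/5
Pair (1,2): pos 10,17 vel -3,0 -> not approaching (rel speed -3 <= 0)
Earliest collision: t=3/5 between 0 and 1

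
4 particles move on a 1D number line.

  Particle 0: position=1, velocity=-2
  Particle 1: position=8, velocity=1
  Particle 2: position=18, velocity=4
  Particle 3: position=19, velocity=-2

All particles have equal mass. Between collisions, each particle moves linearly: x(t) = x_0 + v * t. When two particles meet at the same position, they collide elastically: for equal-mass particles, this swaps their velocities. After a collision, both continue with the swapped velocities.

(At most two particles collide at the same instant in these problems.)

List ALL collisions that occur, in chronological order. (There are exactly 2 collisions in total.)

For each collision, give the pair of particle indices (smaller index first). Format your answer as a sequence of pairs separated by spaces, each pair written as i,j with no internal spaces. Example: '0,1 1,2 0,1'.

Answer: 2,3 1,2

Derivation:
Collision at t=1/6: particles 2 and 3 swap velocities; positions: p0=2/3 p1=49/6 p2=56/3 p3=56/3; velocities now: v0=-2 v1=1 v2=-2 v3=4
Collision at t=11/3: particles 1 and 2 swap velocities; positions: p0=-19/3 p1=35/3 p2=35/3 p3=98/3; velocities now: v0=-2 v1=-2 v2=1 v3=4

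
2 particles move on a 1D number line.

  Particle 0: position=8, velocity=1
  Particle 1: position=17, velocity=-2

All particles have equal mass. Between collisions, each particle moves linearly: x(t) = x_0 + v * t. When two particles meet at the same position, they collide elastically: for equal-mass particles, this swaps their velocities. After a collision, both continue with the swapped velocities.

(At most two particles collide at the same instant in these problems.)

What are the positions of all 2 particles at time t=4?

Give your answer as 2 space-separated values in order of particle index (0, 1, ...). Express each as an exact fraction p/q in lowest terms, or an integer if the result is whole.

Collision at t=3: particles 0 and 1 swap velocities; positions: p0=11 p1=11; velocities now: v0=-2 v1=1
Advance to t=4 (no further collisions before then); velocities: v0=-2 v1=1; positions = 9 12

Answer: 9 12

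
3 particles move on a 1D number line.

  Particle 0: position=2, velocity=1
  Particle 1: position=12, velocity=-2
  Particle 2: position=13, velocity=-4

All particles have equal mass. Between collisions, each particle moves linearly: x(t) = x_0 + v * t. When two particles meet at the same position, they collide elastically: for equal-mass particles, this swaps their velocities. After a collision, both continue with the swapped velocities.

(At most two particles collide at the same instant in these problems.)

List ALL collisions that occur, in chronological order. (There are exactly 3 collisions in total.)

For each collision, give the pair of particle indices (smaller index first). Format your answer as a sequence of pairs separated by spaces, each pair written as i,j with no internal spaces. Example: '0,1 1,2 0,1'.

Collision at t=1/2: particles 1 and 2 swap velocities; positions: p0=5/2 p1=11 p2=11; velocities now: v0=1 v1=-4 v2=-2
Collision at t=11/5: particles 0 and 1 swap velocities; positions: p0=21/5 p1=21/5 p2=38/5; velocities now: v0=-4 v1=1 v2=-2
Collision at t=10/3: particles 1 and 2 swap velocities; positions: p0=-1/3 p1=16/3 p2=16/3; velocities now: v0=-4 v1=-2 v2=1

Answer: 1,2 0,1 1,2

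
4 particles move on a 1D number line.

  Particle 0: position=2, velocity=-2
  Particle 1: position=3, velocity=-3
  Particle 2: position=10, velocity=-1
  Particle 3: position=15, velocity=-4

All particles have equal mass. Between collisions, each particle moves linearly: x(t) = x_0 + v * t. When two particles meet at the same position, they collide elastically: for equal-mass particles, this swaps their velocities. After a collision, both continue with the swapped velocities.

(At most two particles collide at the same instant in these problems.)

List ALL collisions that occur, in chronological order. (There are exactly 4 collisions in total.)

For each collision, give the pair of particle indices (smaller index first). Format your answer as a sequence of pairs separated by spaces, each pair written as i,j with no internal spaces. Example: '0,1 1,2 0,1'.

Collision at t=1: particles 0 and 1 swap velocities; positions: p0=0 p1=0 p2=9 p3=11; velocities now: v0=-3 v1=-2 v2=-1 v3=-4
Collision at t=5/3: particles 2 and 3 swap velocities; positions: p0=-2 p1=-4/3 p2=25/3 p3=25/3; velocities now: v0=-3 v1=-2 v2=-4 v3=-1
Collision at t=13/2: particles 1 and 2 swap velocities; positions: p0=-33/2 p1=-11 p2=-11 p3=7/2; velocities now: v0=-3 v1=-4 v2=-2 v3=-1
Collision at t=12: particles 0 and 1 swap velocities; positions: p0=-33 p1=-33 p2=-22 p3=-2; velocities now: v0=-4 v1=-3 v2=-2 v3=-1

Answer: 0,1 2,3 1,2 0,1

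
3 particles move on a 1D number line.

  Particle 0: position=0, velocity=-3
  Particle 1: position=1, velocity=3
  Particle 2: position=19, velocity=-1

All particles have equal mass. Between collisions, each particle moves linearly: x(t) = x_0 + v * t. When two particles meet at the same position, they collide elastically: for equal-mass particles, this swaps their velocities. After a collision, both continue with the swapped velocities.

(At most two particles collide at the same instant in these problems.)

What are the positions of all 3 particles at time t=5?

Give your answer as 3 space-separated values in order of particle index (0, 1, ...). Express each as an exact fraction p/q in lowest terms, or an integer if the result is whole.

Answer: -15 14 16

Derivation:
Collision at t=9/2: particles 1 and 2 swap velocities; positions: p0=-27/2 p1=29/2 p2=29/2; velocities now: v0=-3 v1=-1 v2=3
Advance to t=5 (no further collisions before then); velocities: v0=-3 v1=-1 v2=3; positions = -15 14 16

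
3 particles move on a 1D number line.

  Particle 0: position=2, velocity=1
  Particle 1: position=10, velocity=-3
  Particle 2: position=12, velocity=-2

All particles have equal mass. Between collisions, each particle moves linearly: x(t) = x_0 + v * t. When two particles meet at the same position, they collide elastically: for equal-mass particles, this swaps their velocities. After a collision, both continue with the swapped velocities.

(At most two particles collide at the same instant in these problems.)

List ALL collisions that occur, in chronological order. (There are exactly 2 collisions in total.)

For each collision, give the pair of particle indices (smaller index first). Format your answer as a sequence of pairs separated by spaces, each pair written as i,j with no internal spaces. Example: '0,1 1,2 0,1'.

Answer: 0,1 1,2

Derivation:
Collision at t=2: particles 0 and 1 swap velocities; positions: p0=4 p1=4 p2=8; velocities now: v0=-3 v1=1 v2=-2
Collision at t=10/3: particles 1 and 2 swap velocities; positions: p0=0 p1=16/3 p2=16/3; velocities now: v0=-3 v1=-2 v2=1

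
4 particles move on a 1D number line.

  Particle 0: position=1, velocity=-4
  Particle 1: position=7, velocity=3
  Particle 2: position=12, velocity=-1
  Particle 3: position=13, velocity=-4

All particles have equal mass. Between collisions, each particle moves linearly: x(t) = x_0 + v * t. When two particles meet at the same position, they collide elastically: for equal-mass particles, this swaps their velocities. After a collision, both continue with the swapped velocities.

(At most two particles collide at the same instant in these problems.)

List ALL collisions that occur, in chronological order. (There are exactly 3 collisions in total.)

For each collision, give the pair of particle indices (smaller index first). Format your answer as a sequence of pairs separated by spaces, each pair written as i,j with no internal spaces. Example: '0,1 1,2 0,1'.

Answer: 2,3 1,2 2,3

Derivation:
Collision at t=1/3: particles 2 and 3 swap velocities; positions: p0=-1/3 p1=8 p2=35/3 p3=35/3; velocities now: v0=-4 v1=3 v2=-4 v3=-1
Collision at t=6/7: particles 1 and 2 swap velocities; positions: p0=-17/7 p1=67/7 p2=67/7 p3=78/7; velocities now: v0=-4 v1=-4 v2=3 v3=-1
Collision at t=5/4: particles 2 and 3 swap velocities; positions: p0=-4 p1=8 p2=43/4 p3=43/4; velocities now: v0=-4 v1=-4 v2=-1 v3=3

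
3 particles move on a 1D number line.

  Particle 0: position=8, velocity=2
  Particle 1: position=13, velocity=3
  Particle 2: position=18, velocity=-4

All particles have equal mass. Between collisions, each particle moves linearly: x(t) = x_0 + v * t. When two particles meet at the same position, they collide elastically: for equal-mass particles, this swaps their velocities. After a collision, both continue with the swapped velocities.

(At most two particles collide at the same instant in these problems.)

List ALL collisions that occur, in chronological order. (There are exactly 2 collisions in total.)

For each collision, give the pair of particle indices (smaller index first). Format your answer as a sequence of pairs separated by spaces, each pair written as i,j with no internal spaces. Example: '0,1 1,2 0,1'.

Collision at t=5/7: particles 1 and 2 swap velocities; positions: p0=66/7 p1=106/7 p2=106/7; velocities now: v0=2 v1=-4 v2=3
Collision at t=5/3: particles 0 and 1 swap velocities; positions: p0=34/3 p1=34/3 p2=18; velocities now: v0=-4 v1=2 v2=3

Answer: 1,2 0,1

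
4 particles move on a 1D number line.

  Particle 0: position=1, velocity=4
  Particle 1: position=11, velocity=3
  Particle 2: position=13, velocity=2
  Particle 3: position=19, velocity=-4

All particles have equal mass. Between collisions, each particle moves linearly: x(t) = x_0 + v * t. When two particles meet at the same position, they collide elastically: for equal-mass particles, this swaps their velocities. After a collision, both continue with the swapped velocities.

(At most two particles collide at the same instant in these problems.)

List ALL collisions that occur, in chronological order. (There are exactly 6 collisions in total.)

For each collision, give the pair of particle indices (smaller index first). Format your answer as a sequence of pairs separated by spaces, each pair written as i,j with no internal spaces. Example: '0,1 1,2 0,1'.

Answer: 2,3 1,2 2,3 0,1 1,2 2,3

Derivation:
Collision at t=1: particles 2 and 3 swap velocities; positions: p0=5 p1=14 p2=15 p3=15; velocities now: v0=4 v1=3 v2=-4 v3=2
Collision at t=8/7: particles 1 and 2 swap velocities; positions: p0=39/7 p1=101/7 p2=101/7 p3=107/7; velocities now: v0=4 v1=-4 v2=3 v3=2
Collision at t=2: particles 2 and 3 swap velocities; positions: p0=9 p1=11 p2=17 p3=17; velocities now: v0=4 v1=-4 v2=2 v3=3
Collision at t=9/4: particles 0 and 1 swap velocities; positions: p0=10 p1=10 p2=35/2 p3=71/4; velocities now: v0=-4 v1=4 v2=2 v3=3
Collision at t=6: particles 1 and 2 swap velocities; positions: p0=-5 p1=25 p2=25 p3=29; velocities now: v0=-4 v1=2 v2=4 v3=3
Collision at t=10: particles 2 and 3 swap velocities; positions: p0=-21 p1=33 p2=41 p3=41; velocities now: v0=-4 v1=2 v2=3 v3=4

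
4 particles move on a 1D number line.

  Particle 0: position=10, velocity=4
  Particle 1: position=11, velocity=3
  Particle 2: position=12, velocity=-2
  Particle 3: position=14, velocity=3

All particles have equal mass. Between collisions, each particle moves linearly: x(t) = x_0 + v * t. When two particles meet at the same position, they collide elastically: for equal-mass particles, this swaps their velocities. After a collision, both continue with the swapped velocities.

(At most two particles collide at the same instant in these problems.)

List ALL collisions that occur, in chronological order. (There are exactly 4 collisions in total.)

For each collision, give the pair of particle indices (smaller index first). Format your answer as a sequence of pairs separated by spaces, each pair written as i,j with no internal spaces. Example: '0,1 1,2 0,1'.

Collision at t=1/5: particles 1 and 2 swap velocities; positions: p0=54/5 p1=58/5 p2=58/5 p3=73/5; velocities now: v0=4 v1=-2 v2=3 v3=3
Collision at t=1/3: particles 0 and 1 swap velocities; positions: p0=34/3 p1=34/3 p2=12 p3=15; velocities now: v0=-2 v1=4 v2=3 v3=3
Collision at t=1: particles 1 and 2 swap velocities; positions: p0=10 p1=14 p2=14 p3=17; velocities now: v0=-2 v1=3 v2=4 v3=3
Collision at t=4: particles 2 and 3 swap velocities; positions: p0=4 p1=23 p2=26 p3=26; velocities now: v0=-2 v1=3 v2=3 v3=4

Answer: 1,2 0,1 1,2 2,3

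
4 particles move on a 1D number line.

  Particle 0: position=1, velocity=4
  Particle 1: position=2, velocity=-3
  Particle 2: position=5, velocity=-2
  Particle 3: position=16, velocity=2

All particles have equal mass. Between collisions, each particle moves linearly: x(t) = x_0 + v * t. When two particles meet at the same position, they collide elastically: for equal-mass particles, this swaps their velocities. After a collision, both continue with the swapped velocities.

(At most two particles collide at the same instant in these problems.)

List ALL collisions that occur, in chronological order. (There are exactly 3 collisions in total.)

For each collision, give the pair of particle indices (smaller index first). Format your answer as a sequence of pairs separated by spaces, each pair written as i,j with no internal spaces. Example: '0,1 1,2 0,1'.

Answer: 0,1 1,2 2,3

Derivation:
Collision at t=1/7: particles 0 and 1 swap velocities; positions: p0=11/7 p1=11/7 p2=33/7 p3=114/7; velocities now: v0=-3 v1=4 v2=-2 v3=2
Collision at t=2/3: particles 1 and 2 swap velocities; positions: p0=0 p1=11/3 p2=11/3 p3=52/3; velocities now: v0=-3 v1=-2 v2=4 v3=2
Collision at t=15/2: particles 2 and 3 swap velocities; positions: p0=-41/2 p1=-10 p2=31 p3=31; velocities now: v0=-3 v1=-2 v2=2 v3=4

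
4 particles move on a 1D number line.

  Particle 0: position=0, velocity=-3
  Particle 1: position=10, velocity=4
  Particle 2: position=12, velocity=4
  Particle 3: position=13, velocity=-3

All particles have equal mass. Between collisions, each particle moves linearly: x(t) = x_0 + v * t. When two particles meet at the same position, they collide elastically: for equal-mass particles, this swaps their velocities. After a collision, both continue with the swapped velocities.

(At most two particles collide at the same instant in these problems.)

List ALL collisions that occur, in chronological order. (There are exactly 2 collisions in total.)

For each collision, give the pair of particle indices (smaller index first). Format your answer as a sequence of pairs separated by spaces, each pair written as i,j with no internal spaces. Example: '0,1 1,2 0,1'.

Collision at t=1/7: particles 2 and 3 swap velocities; positions: p0=-3/7 p1=74/7 p2=88/7 p3=88/7; velocities now: v0=-3 v1=4 v2=-3 v3=4
Collision at t=3/7: particles 1 and 2 swap velocities; positions: p0=-9/7 p1=82/7 p2=82/7 p3=96/7; velocities now: v0=-3 v1=-3 v2=4 v3=4

Answer: 2,3 1,2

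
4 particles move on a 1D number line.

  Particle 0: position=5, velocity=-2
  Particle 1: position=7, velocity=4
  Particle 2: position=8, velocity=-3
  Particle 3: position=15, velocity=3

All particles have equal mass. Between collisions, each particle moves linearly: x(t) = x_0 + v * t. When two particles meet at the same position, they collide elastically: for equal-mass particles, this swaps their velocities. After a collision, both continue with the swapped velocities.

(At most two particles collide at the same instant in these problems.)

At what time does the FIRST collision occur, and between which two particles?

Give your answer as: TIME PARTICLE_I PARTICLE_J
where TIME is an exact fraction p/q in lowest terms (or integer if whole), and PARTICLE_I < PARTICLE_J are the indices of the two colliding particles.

Pair (0,1): pos 5,7 vel -2,4 -> not approaching (rel speed -6 <= 0)
Pair (1,2): pos 7,8 vel 4,-3 -> gap=1, closing at 7/unit, collide at t=1/7
Pair (2,3): pos 8,15 vel -3,3 -> not approaching (rel speed -6 <= 0)
Earliest collision: t=1/7 between 1 and 2

Answer: 1/7 1 2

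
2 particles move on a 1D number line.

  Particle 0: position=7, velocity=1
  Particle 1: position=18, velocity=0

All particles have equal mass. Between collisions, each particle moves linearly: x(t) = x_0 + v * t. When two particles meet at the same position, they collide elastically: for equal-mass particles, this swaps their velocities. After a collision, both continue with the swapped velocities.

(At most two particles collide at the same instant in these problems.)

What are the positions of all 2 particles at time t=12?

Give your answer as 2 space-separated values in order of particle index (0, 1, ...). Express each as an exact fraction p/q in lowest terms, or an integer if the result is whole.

Collision at t=11: particles 0 and 1 swap velocities; positions: p0=18 p1=18; velocities now: v0=0 v1=1
Advance to t=12 (no further collisions before then); velocities: v0=0 v1=1; positions = 18 19

Answer: 18 19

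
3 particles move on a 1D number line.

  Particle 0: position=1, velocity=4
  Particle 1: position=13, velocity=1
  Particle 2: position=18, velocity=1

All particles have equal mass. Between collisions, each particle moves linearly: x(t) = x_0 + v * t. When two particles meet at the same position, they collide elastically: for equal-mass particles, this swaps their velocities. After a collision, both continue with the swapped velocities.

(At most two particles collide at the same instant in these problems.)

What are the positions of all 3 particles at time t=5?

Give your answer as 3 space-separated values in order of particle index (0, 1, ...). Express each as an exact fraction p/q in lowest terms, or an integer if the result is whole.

Collision at t=4: particles 0 and 1 swap velocities; positions: p0=17 p1=17 p2=22; velocities now: v0=1 v1=4 v2=1
Advance to t=5 (no further collisions before then); velocities: v0=1 v1=4 v2=1; positions = 18 21 23

Answer: 18 21 23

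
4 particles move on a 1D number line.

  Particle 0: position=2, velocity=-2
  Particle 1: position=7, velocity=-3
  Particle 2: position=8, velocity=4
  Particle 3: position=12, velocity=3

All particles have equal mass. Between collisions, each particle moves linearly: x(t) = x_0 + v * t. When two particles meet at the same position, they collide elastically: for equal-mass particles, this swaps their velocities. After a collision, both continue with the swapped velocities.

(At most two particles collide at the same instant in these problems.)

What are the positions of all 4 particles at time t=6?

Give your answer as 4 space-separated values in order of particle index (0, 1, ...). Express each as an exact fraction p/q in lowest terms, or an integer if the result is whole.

Answer: -11 -10 30 32

Derivation:
Collision at t=4: particles 2 and 3 swap velocities; positions: p0=-6 p1=-5 p2=24 p3=24; velocities now: v0=-2 v1=-3 v2=3 v3=4
Collision at t=5: particles 0 and 1 swap velocities; positions: p0=-8 p1=-8 p2=27 p3=28; velocities now: v0=-3 v1=-2 v2=3 v3=4
Advance to t=6 (no further collisions before then); velocities: v0=-3 v1=-2 v2=3 v3=4; positions = -11 -10 30 32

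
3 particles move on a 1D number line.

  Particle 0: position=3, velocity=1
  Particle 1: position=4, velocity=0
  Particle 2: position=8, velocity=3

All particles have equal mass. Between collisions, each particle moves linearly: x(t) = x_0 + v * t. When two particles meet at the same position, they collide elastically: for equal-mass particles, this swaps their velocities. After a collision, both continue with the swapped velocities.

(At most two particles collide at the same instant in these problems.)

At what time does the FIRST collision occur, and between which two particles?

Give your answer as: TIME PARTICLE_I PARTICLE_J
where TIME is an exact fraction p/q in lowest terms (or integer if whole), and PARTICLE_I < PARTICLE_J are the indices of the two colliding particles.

Pair (0,1): pos 3,4 vel 1,0 -> gap=1, closing at 1/unit, collide at t=1
Pair (1,2): pos 4,8 vel 0,3 -> not approaching (rel speed -3 <= 0)
Earliest collision: t=1 between 0 and 1

Answer: 1 0 1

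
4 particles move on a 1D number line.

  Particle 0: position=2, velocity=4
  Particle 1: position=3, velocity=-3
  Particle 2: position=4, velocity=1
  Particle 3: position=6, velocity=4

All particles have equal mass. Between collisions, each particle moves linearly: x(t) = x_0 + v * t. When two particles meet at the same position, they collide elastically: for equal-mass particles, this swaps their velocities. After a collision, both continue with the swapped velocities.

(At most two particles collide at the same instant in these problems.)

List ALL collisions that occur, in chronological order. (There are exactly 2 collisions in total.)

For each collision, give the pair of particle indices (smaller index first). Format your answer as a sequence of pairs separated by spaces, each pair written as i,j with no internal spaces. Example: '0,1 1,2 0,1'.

Answer: 0,1 1,2

Derivation:
Collision at t=1/7: particles 0 and 1 swap velocities; positions: p0=18/7 p1=18/7 p2=29/7 p3=46/7; velocities now: v0=-3 v1=4 v2=1 v3=4
Collision at t=2/3: particles 1 and 2 swap velocities; positions: p0=1 p1=14/3 p2=14/3 p3=26/3; velocities now: v0=-3 v1=1 v2=4 v3=4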